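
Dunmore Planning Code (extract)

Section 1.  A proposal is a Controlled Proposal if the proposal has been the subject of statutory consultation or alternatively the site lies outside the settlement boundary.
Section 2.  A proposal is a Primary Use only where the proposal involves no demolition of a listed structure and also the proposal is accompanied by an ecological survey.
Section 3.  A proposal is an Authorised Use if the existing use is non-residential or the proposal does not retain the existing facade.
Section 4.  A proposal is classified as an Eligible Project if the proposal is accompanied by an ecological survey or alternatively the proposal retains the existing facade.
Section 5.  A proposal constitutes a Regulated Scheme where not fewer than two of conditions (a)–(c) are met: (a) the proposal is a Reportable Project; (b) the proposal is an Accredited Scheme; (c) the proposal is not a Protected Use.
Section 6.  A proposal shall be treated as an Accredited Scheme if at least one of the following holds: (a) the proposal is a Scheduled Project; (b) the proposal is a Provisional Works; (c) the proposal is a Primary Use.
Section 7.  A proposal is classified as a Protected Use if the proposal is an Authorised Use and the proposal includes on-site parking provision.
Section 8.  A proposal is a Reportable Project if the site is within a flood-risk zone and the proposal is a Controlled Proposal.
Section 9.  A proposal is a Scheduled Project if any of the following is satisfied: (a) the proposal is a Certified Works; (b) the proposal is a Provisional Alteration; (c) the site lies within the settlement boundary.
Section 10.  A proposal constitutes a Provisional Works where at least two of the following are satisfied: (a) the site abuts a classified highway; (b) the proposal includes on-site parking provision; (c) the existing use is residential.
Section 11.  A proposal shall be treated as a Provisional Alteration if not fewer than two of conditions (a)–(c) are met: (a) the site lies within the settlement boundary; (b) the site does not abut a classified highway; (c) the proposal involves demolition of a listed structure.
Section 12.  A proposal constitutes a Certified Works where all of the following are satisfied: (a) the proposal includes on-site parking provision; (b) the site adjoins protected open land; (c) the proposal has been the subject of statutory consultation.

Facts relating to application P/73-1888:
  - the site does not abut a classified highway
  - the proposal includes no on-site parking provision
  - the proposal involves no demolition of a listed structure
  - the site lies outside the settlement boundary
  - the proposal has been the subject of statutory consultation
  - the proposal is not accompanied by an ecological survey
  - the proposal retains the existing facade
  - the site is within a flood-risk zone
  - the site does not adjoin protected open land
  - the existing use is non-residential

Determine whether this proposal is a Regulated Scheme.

Yes

section 1 — Controlled Proposal: [the proposal has been the subject of statutory consultation? yes] OR [the site lies outside the settlement boundary? yes] → satisfied.
section 8 — Reportable Project: [the site is within a flood-risk zone? yes] AND [Controlled Proposal (section 1)? yes] → satisfied.
section 12 — Certified Works: [the proposal includes on-site parking provision? no] AND [the site adjoins protected open land? no] AND [the proposal has been the subject of statutory consultation? yes] → not satisfied.
section 11 — Provisional Alteration: the site lies within the settlement boundary? no; the site does not abut a classified highway? yes; the proposal involves demolition of a listed structure? no — 1 of 3 hold (need ≥2) → not satisfied.
section 9 — Scheduled Project: [Certified Works (section 12)? no] OR [Provisional Alteration (section 11)? no] OR [the site lies within the settlement boundary? no] → not satisfied.
section 10 — Provisional Works: the site abuts a classified highway? no; the proposal includes on-site parking provision? no; the existing use is residential? no — 0 of 3 hold (need ≥2) → not satisfied.
section 2 — Primary Use: [the proposal involves no demolition of a listed structure? yes] AND [the proposal is accompanied by an ecological survey? no] → not satisfied.
section 6 — Accredited Scheme: [Scheduled Project (section 9)? no] OR [Provisional Works (section 10)? no] OR [Primary Use (section 2)? no] → not satisfied.
section 3 — Authorised Use: [the existing use is non-residential? yes] OR [the proposal does not retain the existing facade? no] → satisfied.
section 7 — Protected Use: [Authorised Use (section 3)? yes] AND [the proposal includes on-site parking provision? no] → not satisfied.
section 5 — Regulated Scheme: Reportable Project (section 8)? yes; Accredited Scheme (section 6)? no; not a Protected Use (section 7)? yes — 2 of 3 hold (need ≥2) → satisfied.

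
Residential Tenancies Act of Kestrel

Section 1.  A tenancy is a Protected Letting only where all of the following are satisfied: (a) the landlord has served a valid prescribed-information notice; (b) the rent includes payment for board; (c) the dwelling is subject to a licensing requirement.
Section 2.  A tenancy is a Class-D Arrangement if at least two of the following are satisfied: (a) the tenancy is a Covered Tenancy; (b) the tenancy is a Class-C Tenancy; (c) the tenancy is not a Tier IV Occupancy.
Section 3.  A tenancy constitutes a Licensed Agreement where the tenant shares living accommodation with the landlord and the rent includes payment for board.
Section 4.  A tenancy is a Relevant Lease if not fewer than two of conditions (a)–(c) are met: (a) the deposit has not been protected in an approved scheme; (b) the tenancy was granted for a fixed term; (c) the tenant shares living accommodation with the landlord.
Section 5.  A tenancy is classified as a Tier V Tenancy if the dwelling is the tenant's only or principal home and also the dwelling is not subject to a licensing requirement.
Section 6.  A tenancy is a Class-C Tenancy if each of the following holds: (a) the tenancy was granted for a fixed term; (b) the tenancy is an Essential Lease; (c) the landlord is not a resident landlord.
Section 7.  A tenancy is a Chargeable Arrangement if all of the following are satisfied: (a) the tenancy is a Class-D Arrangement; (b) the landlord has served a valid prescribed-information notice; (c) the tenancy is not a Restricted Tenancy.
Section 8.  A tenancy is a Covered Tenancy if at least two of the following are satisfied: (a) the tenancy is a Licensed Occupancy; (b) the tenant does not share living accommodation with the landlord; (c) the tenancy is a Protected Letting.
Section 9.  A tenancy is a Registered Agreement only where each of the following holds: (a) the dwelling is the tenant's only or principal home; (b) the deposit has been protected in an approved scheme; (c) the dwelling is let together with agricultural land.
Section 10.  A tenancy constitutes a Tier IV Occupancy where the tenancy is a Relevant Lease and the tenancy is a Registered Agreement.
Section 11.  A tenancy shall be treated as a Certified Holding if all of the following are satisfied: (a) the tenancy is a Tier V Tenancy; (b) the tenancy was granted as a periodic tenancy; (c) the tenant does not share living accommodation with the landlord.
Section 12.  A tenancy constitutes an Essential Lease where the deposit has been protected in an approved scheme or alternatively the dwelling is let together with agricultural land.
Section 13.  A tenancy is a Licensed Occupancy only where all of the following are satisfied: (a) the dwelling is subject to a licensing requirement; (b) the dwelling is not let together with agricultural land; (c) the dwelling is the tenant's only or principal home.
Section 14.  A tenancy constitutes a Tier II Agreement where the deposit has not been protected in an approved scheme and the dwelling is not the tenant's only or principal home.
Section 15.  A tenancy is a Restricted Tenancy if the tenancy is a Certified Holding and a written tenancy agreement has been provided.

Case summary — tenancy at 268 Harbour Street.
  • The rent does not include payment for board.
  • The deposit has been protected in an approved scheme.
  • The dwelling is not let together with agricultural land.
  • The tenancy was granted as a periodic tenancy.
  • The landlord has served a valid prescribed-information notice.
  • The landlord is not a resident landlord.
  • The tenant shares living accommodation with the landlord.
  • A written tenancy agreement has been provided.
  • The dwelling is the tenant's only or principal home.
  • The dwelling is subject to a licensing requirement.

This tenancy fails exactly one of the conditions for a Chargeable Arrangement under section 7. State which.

Class-D Arrangement

section 13 — Licensed Occupancy: [the dwelling is subject to a licensing requirement? yes] AND [the dwelling is not let together with agricultural land? yes] AND [the dwelling is the tenant's only or principal home? yes] → satisfied.
section 1 — Protected Letting: [the landlord has served a valid prescribed-information notice? yes] AND [the rent includes payment for board? no] AND [the dwelling is subject to a licensing requirement? yes] → not satisfied.
section 8 — Covered Tenancy: Licensed Occupancy (section 13)? yes; the tenant does not share living accommodation with the landlord? no; Protected Letting (section 1)? no — 1 of 3 hold (need ≥2) → not satisfied.
section 12 — Essential Lease: [the deposit has been protected in an approved scheme? yes] OR [the dwelling is let together with agricultural land? no] → satisfied.
section 6 — Class-C Tenancy: [the tenancy was granted for a fixed term? no] AND [Essential Lease (section 12)? yes] AND [the landlord is not a resident landlord? yes] → not satisfied.
section 4 — Relevant Lease: the deposit has not been protected in an approved scheme? no; the tenancy was granted for a fixed term? no; the tenant shares living accommodation with the landlord? yes — 1 of 3 hold (need ≥2) → not satisfied.
section 9 — Registered Agreement: [the dwelling is the tenant's only or principal home? yes] AND [the deposit has been protected in an approved scheme? yes] AND [the dwelling is let together with agricultural land? no] → not satisfied.
section 10 — Tier IV Occupancy: [Relevant Lease (section 4)? no] AND [Registered Agreement (section 9)? no] → not satisfied.
section 2 — Class-D Arrangement: Covered Tenancy (section 8)? no; Class-C Tenancy (section 6)? no; not a Tier IV Occupancy (section 10)? yes — 1 of 3 hold (need ≥2) → not satisfied.
section 5 — Tier V Tenancy: [the dwelling is the tenant's only or principal home? yes] AND [the dwelling is not subject to a licensing requirement? no] → not satisfied.
section 11 — Certified Holding: [Tier V Tenancy (section 5)? no] AND [the tenancy was granted as a periodic tenancy? yes] AND [the tenant does not share living accommodation with the landlord? no] → not satisfied.
section 15 — Restricted Tenancy: [Certified Holding (section 11)? no] AND [a written tenancy agreement has been provided? yes] → not satisfied.
section 7 — Chargeable Arrangement: [Class-D Arrangement (section 2)? no] AND [the landlord has served a valid prescribed-information notice? yes] AND [not a Restricted Tenancy (section 15)? yes] → not satisfied.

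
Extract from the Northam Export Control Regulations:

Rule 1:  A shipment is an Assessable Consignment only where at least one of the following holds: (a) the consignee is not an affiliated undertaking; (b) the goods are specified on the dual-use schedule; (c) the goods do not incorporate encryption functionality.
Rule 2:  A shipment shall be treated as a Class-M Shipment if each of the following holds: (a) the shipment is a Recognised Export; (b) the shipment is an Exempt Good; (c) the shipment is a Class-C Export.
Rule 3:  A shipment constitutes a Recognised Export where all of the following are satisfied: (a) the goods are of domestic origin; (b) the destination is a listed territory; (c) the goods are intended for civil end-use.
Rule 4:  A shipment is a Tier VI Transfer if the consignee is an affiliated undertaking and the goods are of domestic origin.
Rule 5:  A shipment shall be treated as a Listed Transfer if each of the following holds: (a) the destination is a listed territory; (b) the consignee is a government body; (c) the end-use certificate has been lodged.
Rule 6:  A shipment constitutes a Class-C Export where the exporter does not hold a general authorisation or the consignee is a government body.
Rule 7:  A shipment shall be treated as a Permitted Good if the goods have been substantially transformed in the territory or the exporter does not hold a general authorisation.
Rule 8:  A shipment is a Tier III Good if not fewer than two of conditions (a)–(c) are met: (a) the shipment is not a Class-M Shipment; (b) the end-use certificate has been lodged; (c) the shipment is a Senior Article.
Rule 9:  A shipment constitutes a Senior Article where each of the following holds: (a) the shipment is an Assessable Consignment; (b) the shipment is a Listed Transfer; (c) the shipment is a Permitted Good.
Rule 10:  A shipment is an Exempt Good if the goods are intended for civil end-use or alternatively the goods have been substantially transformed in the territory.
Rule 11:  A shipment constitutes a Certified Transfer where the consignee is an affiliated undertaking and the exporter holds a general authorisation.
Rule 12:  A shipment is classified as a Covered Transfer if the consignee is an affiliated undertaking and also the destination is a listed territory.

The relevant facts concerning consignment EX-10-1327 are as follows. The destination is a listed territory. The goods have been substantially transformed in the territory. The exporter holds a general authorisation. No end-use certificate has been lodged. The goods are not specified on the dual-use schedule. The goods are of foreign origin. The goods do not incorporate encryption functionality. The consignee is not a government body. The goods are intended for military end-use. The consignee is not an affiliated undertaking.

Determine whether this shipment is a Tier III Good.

No

rule 3 — Recognised Export: [the goods are of domestic origin? no] AND [the destination is a listed territory? yes] AND [the goods are intended for civil end-use? no] → not satisfied.
rule 10 — Exempt Good: [the goods are intended for civil end-use? no] OR [the goods have been substantially transformed in the territory? yes] → satisfied.
rule 6 — Class-C Export: [the exporter does not hold a general authorisation? no] OR [the consignee is a government body? no] → not satisfied.
rule 2 — Class-M Shipment: [Recognised Export (rule 3)? no] AND [Exempt Good (rule 10)? yes] AND [Class-C Export (rule 6)? no] → not satisfied.
rule 1 — Assessable Consignment: [the consignee is not an affiliated undertaking? yes] OR [the goods are specified on the dual-use schedule? no] OR [the goods do not incorporate encryption functionality? yes] → satisfied.
rule 5 — Listed Transfer: [the destination is a listed territory? yes] AND [the consignee is a government body? no] AND [the end-use certificate has been lodged? no] → not satisfied.
rule 7 — Permitted Good: [the goods have been substantially transformed in the territory? yes] OR [the exporter does not hold a general authorisation? no] → satisfied.
rule 9 — Senior Article: [Assessable Consignment (rule 1)? yes] AND [Listed Transfer (rule 5)? no] AND [Permitted Good (rule 7)? yes] → not satisfied.
rule 8 — Tier III Good: not a Class-M Shipment (rule 2)? yes; the end-use certificate has been lodged? no; Senior Article (rule 9)? no — 1 of 3 hold (need ≥2) → not satisfied.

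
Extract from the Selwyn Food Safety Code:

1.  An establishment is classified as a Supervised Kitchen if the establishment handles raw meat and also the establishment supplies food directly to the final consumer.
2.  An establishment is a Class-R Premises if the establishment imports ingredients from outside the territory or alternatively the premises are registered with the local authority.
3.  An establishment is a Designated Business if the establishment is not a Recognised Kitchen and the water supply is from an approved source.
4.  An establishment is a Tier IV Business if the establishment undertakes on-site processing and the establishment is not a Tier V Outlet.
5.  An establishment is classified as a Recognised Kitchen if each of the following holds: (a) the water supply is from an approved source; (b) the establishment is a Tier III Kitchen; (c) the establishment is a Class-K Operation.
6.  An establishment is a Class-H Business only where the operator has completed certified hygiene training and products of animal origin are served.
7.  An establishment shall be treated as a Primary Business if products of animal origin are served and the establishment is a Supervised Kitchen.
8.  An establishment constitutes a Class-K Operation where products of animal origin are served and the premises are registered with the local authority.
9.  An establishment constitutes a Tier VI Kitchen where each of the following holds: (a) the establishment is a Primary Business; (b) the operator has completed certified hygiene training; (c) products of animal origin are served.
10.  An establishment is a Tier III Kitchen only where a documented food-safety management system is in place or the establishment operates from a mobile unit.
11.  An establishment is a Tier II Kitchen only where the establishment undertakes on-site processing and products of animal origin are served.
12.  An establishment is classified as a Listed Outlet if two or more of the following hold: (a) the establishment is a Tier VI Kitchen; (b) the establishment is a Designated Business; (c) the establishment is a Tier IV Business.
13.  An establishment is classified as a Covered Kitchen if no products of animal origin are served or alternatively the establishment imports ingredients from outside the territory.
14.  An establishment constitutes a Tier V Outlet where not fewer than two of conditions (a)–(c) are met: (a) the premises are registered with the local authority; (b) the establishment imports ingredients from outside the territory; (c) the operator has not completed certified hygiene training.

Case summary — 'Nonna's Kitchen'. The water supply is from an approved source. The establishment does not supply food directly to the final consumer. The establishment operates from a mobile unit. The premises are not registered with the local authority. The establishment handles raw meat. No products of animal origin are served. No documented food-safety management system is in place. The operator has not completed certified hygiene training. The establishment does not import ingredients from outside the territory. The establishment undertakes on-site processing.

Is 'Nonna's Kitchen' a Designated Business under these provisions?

Under paragraph 10: a documented food-safety management system is in place? no; or the establishment operates from a mobile unit? yes. So the establishment is a Tier III Kitchen.
Under paragraph 8: products of animal origin are served? no; and the premises are registered with the local authority? no. So the establishment is not a Class-K Operation.
Under paragraph 5: the water supply is from an approved source? yes; and Tier III Kitchen (paragraph 10)? yes; and Class-K Operation (paragraph 8)? no. So the establishment is not a Recognised Kitchen.
Under paragraph 3: not a Recognised Kitchen (paragraph 5)? yes; and the water supply is from an approved source? yes. So the establishment is a Designated Business.

Yes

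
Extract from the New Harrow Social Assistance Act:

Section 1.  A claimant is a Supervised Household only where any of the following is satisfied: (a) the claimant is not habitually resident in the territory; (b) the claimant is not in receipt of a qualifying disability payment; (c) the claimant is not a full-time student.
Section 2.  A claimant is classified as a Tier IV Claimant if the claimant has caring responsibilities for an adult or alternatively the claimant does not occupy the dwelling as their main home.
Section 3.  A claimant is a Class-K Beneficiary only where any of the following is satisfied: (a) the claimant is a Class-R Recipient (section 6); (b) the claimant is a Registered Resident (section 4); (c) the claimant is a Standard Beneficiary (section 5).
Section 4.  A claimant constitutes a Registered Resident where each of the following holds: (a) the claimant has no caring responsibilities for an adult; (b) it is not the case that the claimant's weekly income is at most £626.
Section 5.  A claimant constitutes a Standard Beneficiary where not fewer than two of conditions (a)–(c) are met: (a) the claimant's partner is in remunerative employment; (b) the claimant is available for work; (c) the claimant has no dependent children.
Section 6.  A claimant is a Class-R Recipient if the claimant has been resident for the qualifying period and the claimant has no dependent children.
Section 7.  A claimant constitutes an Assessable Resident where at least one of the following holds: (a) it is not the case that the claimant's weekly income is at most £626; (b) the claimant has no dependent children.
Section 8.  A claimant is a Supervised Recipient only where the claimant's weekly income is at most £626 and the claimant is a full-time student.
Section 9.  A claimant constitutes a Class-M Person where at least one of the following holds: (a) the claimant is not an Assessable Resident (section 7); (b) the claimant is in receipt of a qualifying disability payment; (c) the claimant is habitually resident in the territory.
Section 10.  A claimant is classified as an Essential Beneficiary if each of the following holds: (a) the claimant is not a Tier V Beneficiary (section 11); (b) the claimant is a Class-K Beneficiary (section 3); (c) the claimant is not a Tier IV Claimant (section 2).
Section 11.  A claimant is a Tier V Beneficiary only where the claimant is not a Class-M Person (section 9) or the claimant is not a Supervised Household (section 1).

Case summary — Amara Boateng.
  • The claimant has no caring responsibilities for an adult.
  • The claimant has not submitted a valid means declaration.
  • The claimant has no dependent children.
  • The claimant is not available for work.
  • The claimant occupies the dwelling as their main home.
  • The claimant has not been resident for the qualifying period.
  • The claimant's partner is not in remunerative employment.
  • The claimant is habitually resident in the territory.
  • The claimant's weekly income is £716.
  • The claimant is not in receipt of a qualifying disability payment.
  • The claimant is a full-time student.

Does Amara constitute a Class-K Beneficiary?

Yes

section 6 — Class-R Recipient: [the claimant has been resident for the qualifying period? no] AND [the claimant has no dependent children? yes] → not satisfied.
section 4 — Registered Resident: [the claimant has no caring responsibilities for an adult? yes] AND [claimant's weekly income: £716 ≤ £626? no, so negated condition yes] → satisfied.
section 5 — Standard Beneficiary: the claimant's partner is in remunerative employment? no; the claimant is available for work? no; the claimant has no dependent children? yes — 1 of 3 hold (need ≥2) → not satisfied.
section 3 — Class-K Beneficiary: [Class-R Recipient (section 6)? no] OR [Registered Resident (section 4)? yes] OR [Standard Beneficiary (section 5)? no] → satisfied.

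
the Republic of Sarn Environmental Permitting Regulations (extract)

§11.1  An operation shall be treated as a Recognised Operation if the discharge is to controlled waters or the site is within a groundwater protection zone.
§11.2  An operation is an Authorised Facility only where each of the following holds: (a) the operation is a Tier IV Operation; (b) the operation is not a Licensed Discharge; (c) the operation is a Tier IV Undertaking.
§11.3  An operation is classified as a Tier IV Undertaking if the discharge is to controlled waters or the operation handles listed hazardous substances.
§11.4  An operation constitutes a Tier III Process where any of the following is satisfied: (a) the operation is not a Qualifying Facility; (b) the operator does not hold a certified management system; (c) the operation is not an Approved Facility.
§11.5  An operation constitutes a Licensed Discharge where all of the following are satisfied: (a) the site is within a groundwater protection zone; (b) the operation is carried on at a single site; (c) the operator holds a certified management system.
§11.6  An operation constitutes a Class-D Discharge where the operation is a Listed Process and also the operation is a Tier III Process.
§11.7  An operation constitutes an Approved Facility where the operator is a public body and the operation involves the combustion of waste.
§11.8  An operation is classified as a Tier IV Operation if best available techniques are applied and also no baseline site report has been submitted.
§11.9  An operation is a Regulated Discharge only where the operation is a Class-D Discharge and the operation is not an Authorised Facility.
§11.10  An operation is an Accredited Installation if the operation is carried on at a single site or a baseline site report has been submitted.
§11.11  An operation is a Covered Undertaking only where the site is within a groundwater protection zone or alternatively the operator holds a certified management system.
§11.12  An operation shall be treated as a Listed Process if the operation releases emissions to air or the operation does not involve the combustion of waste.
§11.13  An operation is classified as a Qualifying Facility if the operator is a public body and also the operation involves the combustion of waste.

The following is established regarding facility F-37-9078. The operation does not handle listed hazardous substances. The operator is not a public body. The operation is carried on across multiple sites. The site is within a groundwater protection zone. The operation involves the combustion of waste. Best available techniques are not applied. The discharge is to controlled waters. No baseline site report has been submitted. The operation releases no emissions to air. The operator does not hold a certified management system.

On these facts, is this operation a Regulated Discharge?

Under §11.12: the operation releases emissions to air? no; or the operation does not involve the combustion of waste? no. So the operation is not a Listed Process.
Under §11.13: the operator is a public body? no; and the operation involves the combustion of waste? yes. So the operation is not a Qualifying Facility.
Under §11.7: the operator is a public body? no; and the operation involves the combustion of waste? yes. So the operation is not an Approved Facility.
Under §11.4: not a Qualifying Facility (§11.13)? yes; or the operator does not hold a certified management system? yes; or not an Approved Facility (§11.7)? yes. So the operation is a Tier III Process.
Under §11.6: Listed Process (§11.12)? no; and Tier III Process (§11.4)? yes. So the operation is not a Class-D Discharge.
Under §11.8: best available techniques are applied? no; and no baseline site report has been submitted? yes. So the operation is not a Tier IV Operation.
Under §11.5: the site is within a groundwater protection zone? yes; and the operation is carried on at a single site? no; and the operator holds a certified management system? no. So the operation is not a Licensed Discharge.
Under §11.3: the discharge is to controlled waters? yes; or the operation handles listed hazardous substances? no. So the operation is a Tier IV Undertaking.
Under §11.2: Tier IV Operation (§11.8)? no; and not a Licensed Discharge (§11.5)? yes; and Tier IV Undertaking (§11.3)? yes. So the operation is not an Authorised Facility.
Under §11.9: Class-D Discharge (§11.6)? no; and not an Authorised Facility (§11.2)? yes. So the operation is not a Regulated Discharge.

No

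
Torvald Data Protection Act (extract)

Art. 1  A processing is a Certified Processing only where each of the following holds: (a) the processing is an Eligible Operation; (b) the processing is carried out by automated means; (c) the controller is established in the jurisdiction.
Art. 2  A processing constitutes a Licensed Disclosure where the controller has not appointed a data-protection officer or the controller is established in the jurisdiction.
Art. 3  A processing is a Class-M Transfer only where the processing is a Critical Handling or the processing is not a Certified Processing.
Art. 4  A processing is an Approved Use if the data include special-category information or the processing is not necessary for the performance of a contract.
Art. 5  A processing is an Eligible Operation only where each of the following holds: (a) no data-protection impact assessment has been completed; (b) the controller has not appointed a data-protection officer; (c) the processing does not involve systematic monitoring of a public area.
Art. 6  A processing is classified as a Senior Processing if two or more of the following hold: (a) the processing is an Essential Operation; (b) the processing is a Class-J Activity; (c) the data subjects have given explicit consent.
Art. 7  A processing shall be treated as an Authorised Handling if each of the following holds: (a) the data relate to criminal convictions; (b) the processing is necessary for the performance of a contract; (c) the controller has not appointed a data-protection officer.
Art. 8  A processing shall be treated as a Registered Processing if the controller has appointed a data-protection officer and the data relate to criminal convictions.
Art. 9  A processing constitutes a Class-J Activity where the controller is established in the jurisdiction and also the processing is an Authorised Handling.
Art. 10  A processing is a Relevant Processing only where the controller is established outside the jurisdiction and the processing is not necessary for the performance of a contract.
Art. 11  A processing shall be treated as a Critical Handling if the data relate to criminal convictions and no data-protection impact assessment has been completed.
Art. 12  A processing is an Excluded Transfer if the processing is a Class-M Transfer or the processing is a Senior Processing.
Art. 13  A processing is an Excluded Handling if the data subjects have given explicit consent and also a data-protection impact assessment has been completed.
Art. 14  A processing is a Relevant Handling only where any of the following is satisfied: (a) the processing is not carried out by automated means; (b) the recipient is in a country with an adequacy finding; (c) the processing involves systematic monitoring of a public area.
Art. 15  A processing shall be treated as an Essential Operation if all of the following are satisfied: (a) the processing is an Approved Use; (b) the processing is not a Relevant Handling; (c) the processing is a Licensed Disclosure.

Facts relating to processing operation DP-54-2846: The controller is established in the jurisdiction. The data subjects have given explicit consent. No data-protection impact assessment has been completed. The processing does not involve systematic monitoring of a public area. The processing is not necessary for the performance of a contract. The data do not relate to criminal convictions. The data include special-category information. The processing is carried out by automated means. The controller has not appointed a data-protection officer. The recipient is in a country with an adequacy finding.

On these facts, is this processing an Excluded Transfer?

No

article 11 — Critical Handling: [the data relate to criminal convictions? no] AND [no data-protection impact assessment has been completed? yes] → not satisfied.
article 5 — Eligible Operation: [no data-protection impact assessment has been completed? yes] AND [the controller has not appointed a data-protection officer? yes] AND [the processing does not involve systematic monitoring of a public area? yes] → satisfied.
article 1 — Certified Processing: [Eligible Operation (article 5)? yes] AND [the processing is carried out by automated means? yes] AND [the controller is established in the jurisdiction? yes] → satisfied.
article 3 — Class-M Transfer: [Critical Handling (article 11)? no] OR [not a Certified Processing (article 1)? no] → not satisfied.
article 4 — Approved Use: [the data include special-category information? yes] OR [the processing is not necessary for the performance of a contract? yes] → satisfied.
article 14 — Relevant Handling: [the processing is not carried out by automated means? no] OR [the recipient is in a country with an adequacy finding? yes] OR [the processing involves systematic monitoring of a public area? no] → satisfied.
article 2 — Licensed Disclosure: [the controller has not appointed a data-protection officer? yes] OR [the controller is established in the jurisdiction? yes] → satisfied.
article 15 — Essential Operation: [Approved Use (article 4)? yes] AND [not a Relevant Handling (article 14)? no] AND [Licensed Disclosure (article 2)? yes] → not satisfied.
article 7 — Authorised Handling: [the data relate to criminal convictions? no] AND [the processing is necessary for the performance of a contract? no] AND [the controller has not appointed a data-protection officer? yes] → not satisfied.
article 9 — Class-J Activity: [the controller is established in the jurisdiction? yes] AND [Authorised Handling (article 7)? no] → not satisfied.
article 6 — Senior Processing: Essential Operation (article 15)? no; Class-J Activity (article 9)? no; the data subjects have given explicit consent? yes — 1 of 3 hold (need ≥2) → not satisfied.
article 12 — Excluded Transfer: [Class-M Transfer (article 3)? no] OR [Senior Processing (article 6)? no] → not satisfied.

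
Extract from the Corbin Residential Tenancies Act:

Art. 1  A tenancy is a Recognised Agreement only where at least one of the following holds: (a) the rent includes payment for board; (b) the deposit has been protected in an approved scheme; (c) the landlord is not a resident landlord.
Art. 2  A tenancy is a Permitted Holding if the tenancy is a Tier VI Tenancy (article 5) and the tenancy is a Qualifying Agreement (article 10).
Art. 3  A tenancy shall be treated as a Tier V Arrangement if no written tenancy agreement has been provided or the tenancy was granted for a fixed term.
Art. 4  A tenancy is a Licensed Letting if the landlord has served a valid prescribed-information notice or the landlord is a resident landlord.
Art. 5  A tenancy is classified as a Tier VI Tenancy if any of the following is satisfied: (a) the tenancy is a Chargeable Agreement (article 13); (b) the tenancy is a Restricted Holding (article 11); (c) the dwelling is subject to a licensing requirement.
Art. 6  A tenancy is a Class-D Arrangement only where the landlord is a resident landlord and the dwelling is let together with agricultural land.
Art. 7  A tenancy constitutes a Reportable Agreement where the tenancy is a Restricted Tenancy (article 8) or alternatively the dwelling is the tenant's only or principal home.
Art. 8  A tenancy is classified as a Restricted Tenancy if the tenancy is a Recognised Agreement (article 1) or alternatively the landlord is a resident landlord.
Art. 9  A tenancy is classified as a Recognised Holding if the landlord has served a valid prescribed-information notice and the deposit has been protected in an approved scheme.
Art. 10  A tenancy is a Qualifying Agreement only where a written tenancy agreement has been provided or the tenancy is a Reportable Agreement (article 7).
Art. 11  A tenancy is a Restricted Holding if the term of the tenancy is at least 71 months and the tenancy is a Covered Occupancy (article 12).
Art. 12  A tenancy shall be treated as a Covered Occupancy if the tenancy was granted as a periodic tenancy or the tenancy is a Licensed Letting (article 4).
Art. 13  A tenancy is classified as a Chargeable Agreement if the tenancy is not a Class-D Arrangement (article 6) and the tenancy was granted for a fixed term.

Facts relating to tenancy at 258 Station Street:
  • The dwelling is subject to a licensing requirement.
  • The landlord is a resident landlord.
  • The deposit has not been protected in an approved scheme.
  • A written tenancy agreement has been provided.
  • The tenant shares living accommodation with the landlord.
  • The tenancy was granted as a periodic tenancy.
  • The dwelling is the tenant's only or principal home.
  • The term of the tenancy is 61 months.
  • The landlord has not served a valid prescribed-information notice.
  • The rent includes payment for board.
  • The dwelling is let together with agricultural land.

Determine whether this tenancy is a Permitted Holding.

Yes

article 6 — Class-D Arrangement: [the landlord is a resident landlord? yes] AND [the dwelling is let together with agricultural land? yes] → satisfied.
article 13 — Chargeable Agreement: [not a Class-D Arrangement (article 6)? no] AND [the tenancy was granted for a fixed term? no] → not satisfied.
article 4 — Licensed Letting: [the landlord has served a valid prescribed-information notice? no] OR [the landlord is a resident landlord? yes] → satisfied.
article 12 — Covered Occupancy: [the tenancy was granted as a periodic tenancy? yes] OR [Licensed Letting (article 4)? yes] → satisfied.
article 11 — Restricted Holding: [term of the tenancy: 61 months ≥ 71 months? no] AND [Covered Occupancy (article 12)? yes] → not satisfied.
article 5 — Tier VI Tenancy: [Chargeable Agreement (article 13)? no] OR [Restricted Holding (article 11)? no] OR [the dwelling is subject to a licensing requirement? yes] → satisfied.
article 1 — Recognised Agreement: [the rent includes payment for board? yes] OR [the deposit has been protected in an approved scheme? no] OR [the landlord is not a resident landlord? no] → satisfied.
article 8 — Restricted Tenancy: [Recognised Agreement (article 1)? yes] OR [the landlord is a resident landlord? yes] → satisfied.
article 7 — Reportable Agreement: [Restricted Tenancy (article 8)? yes] OR [the dwelling is the tenant's only or principal home? yes] → satisfied.
article 10 — Qualifying Agreement: [a written tenancy agreement has been provided? yes] OR [Reportable Agreement (article 7)? yes] → satisfied.
article 2 — Permitted Holding: [Tier VI Tenancy (article 5)? yes] AND [Qualifying Agreement (article 10)? yes] → satisfied.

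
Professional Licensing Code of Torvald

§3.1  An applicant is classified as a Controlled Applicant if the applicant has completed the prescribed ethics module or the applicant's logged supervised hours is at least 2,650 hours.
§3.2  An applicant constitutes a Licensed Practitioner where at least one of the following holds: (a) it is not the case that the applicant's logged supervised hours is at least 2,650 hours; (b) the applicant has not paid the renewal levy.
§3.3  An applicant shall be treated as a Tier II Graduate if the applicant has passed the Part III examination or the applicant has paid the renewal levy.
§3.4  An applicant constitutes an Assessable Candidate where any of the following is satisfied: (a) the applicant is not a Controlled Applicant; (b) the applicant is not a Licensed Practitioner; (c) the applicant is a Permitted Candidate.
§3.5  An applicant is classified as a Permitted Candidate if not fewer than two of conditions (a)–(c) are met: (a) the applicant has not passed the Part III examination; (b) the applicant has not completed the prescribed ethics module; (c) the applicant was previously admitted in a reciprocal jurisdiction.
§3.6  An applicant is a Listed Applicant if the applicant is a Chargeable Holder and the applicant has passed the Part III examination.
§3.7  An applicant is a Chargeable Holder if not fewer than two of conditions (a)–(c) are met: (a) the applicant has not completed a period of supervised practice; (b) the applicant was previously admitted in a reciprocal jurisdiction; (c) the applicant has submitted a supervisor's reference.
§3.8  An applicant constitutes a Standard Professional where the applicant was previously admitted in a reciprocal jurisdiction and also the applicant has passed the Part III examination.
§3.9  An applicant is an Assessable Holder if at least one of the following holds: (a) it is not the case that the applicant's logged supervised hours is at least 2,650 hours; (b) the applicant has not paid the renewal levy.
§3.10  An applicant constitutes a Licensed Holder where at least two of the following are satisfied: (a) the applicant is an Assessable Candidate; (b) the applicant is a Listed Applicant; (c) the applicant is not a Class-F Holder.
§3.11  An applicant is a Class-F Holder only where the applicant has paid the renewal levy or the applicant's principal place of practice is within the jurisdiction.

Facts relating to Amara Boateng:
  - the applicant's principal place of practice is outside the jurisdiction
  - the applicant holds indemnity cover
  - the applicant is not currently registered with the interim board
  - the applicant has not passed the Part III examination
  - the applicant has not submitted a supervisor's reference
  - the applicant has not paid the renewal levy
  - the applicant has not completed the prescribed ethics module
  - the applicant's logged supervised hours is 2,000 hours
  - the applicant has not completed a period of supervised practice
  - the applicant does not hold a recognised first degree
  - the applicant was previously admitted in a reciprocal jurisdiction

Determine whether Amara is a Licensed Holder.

§3.1 — Controlled Applicant: [the applicant has completed the prescribed ethics module? no] OR [applicant's logged supervised hours: 2,000 hours ≥ 2,650 hours? no] → not satisfied.
§3.2 — Licensed Practitioner: [applicant's logged supervised hours: 2,000 hours ≥ 2,650 hours? no, so negated condition yes] OR [the applicant has not paid the renewal levy? yes] → satisfied.
§3.5 — Permitted Candidate: the applicant has not passed the Part III examination? yes; the applicant has not completed the prescribed ethics module? yes; the applicant was previously admitted in a reciprocal jurisdiction? yes — 3 of 3 hold (need ≥2) → satisfied.
§3.4 — Assessable Candidate: [not a Controlled Applicant (§3.1)? yes] OR [not a Licensed Practitioner (§3.2)? no] OR [Permitted Candidate (§3.5)? yes] → satisfied.
§3.7 — Chargeable Holder: the applicant has not completed a period of supervised practice? yes; the applicant was previously admitted in a reciprocal jurisdiction? yes; the applicant has submitted a supervisor's reference? no — 2 of 3 hold (need ≥2) → satisfied.
§3.6 — Listed Applicant: [Chargeable Holder (§3.7)? yes] AND [the applicant has passed the Part III examination? no] → not satisfied.
§3.11 — Class-F Holder: [the applicant has paid the renewal levy? no] OR [the applicant's principal place of practice is within the jurisdiction? no] → not satisfied.
§3.10 — Licensed Holder: Assessable Candidate (§3.4)? yes; Listed Applicant (§3.6)? no; not a Class-F Holder (§3.11)? yes — 2 of 3 hold (need ≥2) → satisfied.

Yes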